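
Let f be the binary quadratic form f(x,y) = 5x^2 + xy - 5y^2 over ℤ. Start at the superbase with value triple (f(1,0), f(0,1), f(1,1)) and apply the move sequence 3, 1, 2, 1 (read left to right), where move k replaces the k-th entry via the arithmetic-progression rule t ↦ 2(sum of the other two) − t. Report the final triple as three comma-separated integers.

start (5,-5,1) = (f(1,0),f(0,1),f(1,1))
replace slot 3: 2·(5+(-5)) − 1 = -1 → (5,-5,-1)
replace slot 1: 2·((-5)+(-1)) − 5 = -17 → (-17,-5,-1)
replace slot 2: 2·((-17)+(-1)) − (-5) = -31 → (-17,-31,-1)
replace slot 1: 2·((-31)+(-1)) − (-17) = -47 → (-47,-31,-1)

-47,-31,-1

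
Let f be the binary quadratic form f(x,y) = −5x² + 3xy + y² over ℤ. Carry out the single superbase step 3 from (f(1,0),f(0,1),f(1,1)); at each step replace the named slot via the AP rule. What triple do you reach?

start (-5,1,-1) = (f(1,0),f(0,1),f(1,1))
replace slot 3: 2·((-5)+1) − (-1) = -7 → (-5,1,-7)

-5,1,-7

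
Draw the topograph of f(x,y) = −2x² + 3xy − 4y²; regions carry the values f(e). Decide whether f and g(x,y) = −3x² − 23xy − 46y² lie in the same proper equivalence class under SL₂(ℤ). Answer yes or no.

D₁ = -23, D₂ = -23
f is negative-definite; reduce −f:
−f: translate: b→1 (≡-3 mod 4), so (2,-3,4)→(2,1,3)
−f: reduced (well bottom): (2,1,3) with a≤c, −a<b≤a
flip sign back: reduced form of f is (-2,-1,-3)
g is negative-definite; reduce −g:
−g: translate: b→-1 (≡23 mod 6), so (3,23,46)→(3,-1,2)
−g: flip: (3,-1,2)→(2,1,3)
−g: reduced (well bottom): (2,1,3) with a≤c, −a<b≤a
flip sign back: reduced form of g is (-2,-1,-3)
reduced forms (-2, -1, -3) vs (-2, -1, -3) ⇒ equivalent

yes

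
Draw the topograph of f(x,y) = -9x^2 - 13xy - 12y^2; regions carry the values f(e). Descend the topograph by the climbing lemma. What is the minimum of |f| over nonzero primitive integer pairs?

translate: b→-5 (≡13 mod 18), so (9,13,12)→(9,-5,8)
flip: (9,-5,8)→(8,5,9)
reduced (well bottom): (8,5,9) with a≤c, −a<b≤a
well minimum |f| = |-8| = 8 (negative-definite)

8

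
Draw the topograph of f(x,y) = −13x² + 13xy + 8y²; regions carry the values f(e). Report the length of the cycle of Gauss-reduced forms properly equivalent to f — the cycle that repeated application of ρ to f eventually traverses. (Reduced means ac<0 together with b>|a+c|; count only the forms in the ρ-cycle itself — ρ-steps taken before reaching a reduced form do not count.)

D = 585, ⌊√D⌋ = 24
river: ρ → (8,19,-7)
river: ρ → (-7,23,2)
river: ρ → (2,21,-18)
river: ρ → (-18,15,5)
river: ρ → (5,15,-18)
river: ρ → (-18,21,2)
river: ρ → (2,23,-7)
river: ρ → (-7,19,8)
river: ρ → (8,13,-13)
river: ρ → (-13,13,8)
ρ-cycle length = 10 (tail of 0 descent steps not counted)

10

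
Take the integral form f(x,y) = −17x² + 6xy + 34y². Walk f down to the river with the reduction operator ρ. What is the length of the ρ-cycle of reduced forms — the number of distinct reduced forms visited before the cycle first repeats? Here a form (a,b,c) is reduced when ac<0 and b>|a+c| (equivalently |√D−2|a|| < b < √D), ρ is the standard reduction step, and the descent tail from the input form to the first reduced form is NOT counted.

D = 2348, ⌊√D⌋ = 48
descent: ρ → (34,-6,-17)
descent: ρ → (-17,40,11)  [lands on river]
river: ρ → (11,48,-1)
river: ρ → (-1,48,11)
river: ρ → (11,40,-17)
river: ρ → (-17,28,23)
river: ρ → (23,18,-22)
river: ρ → (-22,26,19)
river: ρ → (19,12,-29)
river: ρ → (-29,46,2)
river: ρ → (2,46,-29)
river: ρ → (-29,12,19)
river: ρ → (19,26,-22)
river: ρ → (-22,18,23)
river: ρ → (23,28,-17)
ρ-cycle length = 14 (tail of 2 descent steps not counted)

14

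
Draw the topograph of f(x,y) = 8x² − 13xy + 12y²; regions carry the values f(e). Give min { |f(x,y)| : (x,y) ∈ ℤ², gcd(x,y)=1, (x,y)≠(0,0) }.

translate: b→3 (≡-13 mod 16), so (8,-13,12)→(8,3,7)
flip: (8,3,7)→(7,-3,8)
reduced (well bottom): (7,-3,8) with a≤c, −a<b≤a
well minimum = a = 7

7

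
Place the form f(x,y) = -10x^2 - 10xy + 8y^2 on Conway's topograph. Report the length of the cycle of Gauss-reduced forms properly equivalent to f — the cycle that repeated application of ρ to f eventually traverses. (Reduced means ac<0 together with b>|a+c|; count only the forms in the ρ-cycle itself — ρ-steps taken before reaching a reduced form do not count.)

D = 420, ⌊√D⌋ = 20
descent: ρ → (8,10,-10)  [lands on river]
river: ρ → (-10,10,8)
river: ρ → (8,6,-12)
river: ρ → (-12,18,2)
river: ρ → (2,18,-12)
river: ρ → (-12,6,8)
ρ-cycle length = 6 (tail of 1 descent step not counted)

6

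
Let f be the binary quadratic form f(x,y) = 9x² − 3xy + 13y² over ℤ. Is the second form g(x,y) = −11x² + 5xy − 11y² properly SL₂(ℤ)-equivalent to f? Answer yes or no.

D₁ = -459, D₂ = -459
f: reduced (well bottom): (9,-3,13) with a≤c, −a<b≤a
g is negative-definite; reduce −g:
−g: flip: (11,-5,11)→(11,5,11)
−g: reduced (well bottom): (11,5,11) with a≤c, −a<b≤a
flip sign back: reduced form of g is (-11,-5,-11)
reduced forms (9, -3, 13) vs (-11, -5, -11) ⇒ inequivalent

no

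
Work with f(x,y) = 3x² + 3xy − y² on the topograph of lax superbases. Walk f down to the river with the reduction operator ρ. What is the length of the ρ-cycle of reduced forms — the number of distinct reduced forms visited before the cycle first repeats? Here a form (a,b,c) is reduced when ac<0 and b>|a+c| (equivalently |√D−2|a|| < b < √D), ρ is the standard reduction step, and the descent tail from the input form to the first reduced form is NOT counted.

D = 21, ⌊√D⌋ = 4
river: ρ → (-1,3,3)
river: ρ → (3,3,-1)
ρ-cycle length = 2 (tail of 0 descent steps not counted)

2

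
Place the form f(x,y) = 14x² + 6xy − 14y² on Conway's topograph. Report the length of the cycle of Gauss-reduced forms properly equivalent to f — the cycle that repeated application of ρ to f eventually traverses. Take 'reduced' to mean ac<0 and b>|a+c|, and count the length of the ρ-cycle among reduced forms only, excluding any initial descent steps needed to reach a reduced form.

D = 820, ⌊√D⌋ = 28
river: ρ → (-14,22,6)
river: ρ → (6,26,-6)
river: ρ → (-6,22,14)
river: ρ → (14,6,-14)
ρ-cycle length = 4 (tail of 0 descent steps not counted)

4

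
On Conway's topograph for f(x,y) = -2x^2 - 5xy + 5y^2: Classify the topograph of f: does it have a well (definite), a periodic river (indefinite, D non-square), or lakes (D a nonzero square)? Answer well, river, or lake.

D = b²−4ac = (-5)² − 4·(-2)·5 = 65
D > 0 non-square ⇒ indefinite ⇒ periodic river

river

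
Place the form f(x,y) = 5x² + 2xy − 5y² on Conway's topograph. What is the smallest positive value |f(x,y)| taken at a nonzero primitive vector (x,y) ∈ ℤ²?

river: ρ → (-5,8,2)
river: ρ → (2,8,-5)
river: ρ → (-5,2,5)
river: ρ → (5,8,-2)
river: ρ → (-2,8,5)
river: ρ → (5,2,-5)
closes: descent 0, river 6
min |a| on river = 2

2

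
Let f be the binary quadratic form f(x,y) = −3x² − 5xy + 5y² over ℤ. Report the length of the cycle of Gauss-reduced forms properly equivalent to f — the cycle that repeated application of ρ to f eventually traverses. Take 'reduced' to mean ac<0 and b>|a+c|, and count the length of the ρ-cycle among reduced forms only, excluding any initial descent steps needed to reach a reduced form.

D = 85, ⌊√D⌋ = 9
descent: ρ → (5,5,-3)  [lands on river]
river: ρ → (-3,7,3)
river: ρ → (3,5,-5)
river: ρ → (-5,5,3)
river: ρ → (3,7,-3)
river: ρ → (-3,5,5)
ρ-cycle length = 6 (tail of 1 descent step not counted)

6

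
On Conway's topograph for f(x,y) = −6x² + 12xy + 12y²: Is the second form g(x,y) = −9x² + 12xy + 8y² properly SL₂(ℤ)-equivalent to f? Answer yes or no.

D₁ = 432, D₂ = 432
river cycle of f (length 2): (12, 12, -6), (-6, 12, 12)
river cycle of g (length 8): (8, 20, -1), (-1, 20, 8), (8, 12, -9), (-9, 6, 11), (11, 16, -4), (-4, 16, 11), (11, 6, -9), (-9, 12, 8)
cycles differ ⇒ inequivalent

no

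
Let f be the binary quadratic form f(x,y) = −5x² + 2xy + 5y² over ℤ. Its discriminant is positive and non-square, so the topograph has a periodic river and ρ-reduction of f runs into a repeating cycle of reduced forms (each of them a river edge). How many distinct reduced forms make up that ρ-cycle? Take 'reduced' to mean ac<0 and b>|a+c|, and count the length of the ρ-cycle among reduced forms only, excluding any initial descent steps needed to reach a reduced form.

D = 104, ⌊√D⌋ = 10
river: ρ → (5,8,-2)
river: ρ → (-2,8,5)
river: ρ → (5,2,-5)
river: ρ → (-5,8,2)
river: ρ → (2,8,-5)
river: ρ → (-5,2,5)
ρ-cycle length = 6 (tail of 0 descent steps not counted)

6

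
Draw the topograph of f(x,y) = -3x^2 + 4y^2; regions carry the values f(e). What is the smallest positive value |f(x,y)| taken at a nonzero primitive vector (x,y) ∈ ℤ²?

descent: ρ → (4,0,-3)
descent: ρ → (-3,6,1)  [lands on river]
river: ρ → (1,6,-3)
closes: descent 2, river 2
min |a| on river = 1

1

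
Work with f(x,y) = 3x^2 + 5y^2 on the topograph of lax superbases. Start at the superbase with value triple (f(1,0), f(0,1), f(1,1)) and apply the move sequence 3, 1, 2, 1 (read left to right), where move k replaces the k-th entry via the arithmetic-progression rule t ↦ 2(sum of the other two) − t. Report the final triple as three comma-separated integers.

start (3,5,8) = (f(1,0),f(0,1),f(1,1))
replace slot 3: 2·(3+5) − 8 = 8 → (3,5,8)
replace slot 1: 2·(5+8) − 3 = 23 → (23,5,8)
replace slot 2: 2·(23+8) − 5 = 57 → (23,57,8)
replace slot 1: 2·(57+8) − 23 = 107 → (107,57,8)

107,57,8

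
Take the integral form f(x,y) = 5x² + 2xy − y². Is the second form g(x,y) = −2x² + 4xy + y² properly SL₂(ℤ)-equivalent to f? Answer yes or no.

D₁ = 24, D₂ = 24
river cycle of f (length 2): (-1, 4, 2), (2, 4, -1)
river cycle of g (length 2): (1, 4, -2), (-2, 4, 1)
cycles differ ⇒ inequivalent

no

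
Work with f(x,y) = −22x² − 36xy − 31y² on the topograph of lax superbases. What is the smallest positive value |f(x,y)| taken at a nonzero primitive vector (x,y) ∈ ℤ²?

translate: b→-8 (≡36 mod 44), so (22,36,31)→(22,-8,17)
flip: (22,-8,17)→(17,8,22)
reduced (well bottom): (17,8,22) with a≤c, −a<b≤a
well minimum |f| = |-17| = 17 (negative-definite)

17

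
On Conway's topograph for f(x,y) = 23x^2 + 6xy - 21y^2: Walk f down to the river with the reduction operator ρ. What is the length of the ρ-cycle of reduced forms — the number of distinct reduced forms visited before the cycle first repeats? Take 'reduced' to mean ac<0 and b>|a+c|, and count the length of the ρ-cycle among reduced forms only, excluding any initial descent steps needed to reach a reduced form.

D = 1968, ⌊√D⌋ = 44
river: ρ → (-21,36,8)
river: ρ → (8,44,-1)
river: ρ → (-1,44,8)
river: ρ → (8,36,-21)
river: ρ → (-21,6,23)
river: ρ → (23,40,-4)
river: ρ → (-4,40,23)
river: ρ → (23,6,-21)
ρ-cycle length = 8 (tail of 0 descent steps not counted)

8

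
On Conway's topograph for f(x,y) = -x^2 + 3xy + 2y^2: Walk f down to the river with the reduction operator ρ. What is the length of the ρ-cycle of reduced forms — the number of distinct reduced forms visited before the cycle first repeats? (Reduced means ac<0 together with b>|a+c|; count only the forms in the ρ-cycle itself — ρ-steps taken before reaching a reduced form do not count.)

D = 17, ⌊√D⌋ = 4
river: ρ → (2,1,-2)
river: ρ → (-2,3,1)
river: ρ → (1,3,-2)
river: ρ → (-2,1,2)
river: ρ → (2,3,-1)
river: ρ → (-1,3,2)
ρ-cycle length = 6 (tail of 0 descent steps not counted)

6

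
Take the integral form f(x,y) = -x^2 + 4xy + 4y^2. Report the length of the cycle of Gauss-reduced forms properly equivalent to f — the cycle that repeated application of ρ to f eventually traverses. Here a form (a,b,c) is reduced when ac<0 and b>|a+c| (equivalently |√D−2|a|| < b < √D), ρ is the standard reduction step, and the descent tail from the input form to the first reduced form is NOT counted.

D = 32, ⌊√D⌋ = 5
river: ρ → (4,4,-1)
river: ρ → (-1,4,4)
ρ-cycle length = 2 (tail of 0 descent steps not counted)

2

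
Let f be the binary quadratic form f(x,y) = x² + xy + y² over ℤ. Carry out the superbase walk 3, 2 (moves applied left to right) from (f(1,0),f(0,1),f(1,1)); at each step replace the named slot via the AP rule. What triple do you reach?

start (1,1,3) = (f(1,0),f(0,1),f(1,1))
replace slot 3: 2·(1+1) − 3 = 1 → (1,1,1)
replace slot 2: 2·(1+1) − 1 = 3 → (1,3,1)

1,3,1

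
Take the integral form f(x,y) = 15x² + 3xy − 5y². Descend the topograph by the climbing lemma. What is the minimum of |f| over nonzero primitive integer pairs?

descent: ρ → (-5,17,1)  [lands on river]
river: ρ → (1,17,-5)
river: ρ → (-5,13,7)
river: ρ → (7,15,-3)
river: ρ → (-3,15,7)
river: ρ → (7,13,-5)
closes: descent 1, river 6
min |a| on river = 1

1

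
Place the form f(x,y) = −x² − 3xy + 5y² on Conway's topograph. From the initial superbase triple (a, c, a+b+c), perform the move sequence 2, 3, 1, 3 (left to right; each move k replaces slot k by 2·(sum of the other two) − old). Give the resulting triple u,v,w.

start (-1,5,1) = (f(1,0),f(0,1),f(1,1))
replace slot 2: 2·((-1)+1) − 5 = -5 → (-1,-5,1)
replace slot 3: 2·((-1)+(-5)) − 1 = -13 → (-1,-5,-13)
replace slot 1: 2·((-5)+(-13)) − (-1) = -35 → (-35,-5,-13)
replace slot 3: 2·((-35)+(-5)) − (-13) = -67 → (-35,-5,-67)

-35,-5,-67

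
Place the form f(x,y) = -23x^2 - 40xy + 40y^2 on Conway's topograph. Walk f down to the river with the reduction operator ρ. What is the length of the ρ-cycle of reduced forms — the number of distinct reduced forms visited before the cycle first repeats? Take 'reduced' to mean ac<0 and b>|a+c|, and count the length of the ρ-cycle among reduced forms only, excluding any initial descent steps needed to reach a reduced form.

D = 5280, ⌊√D⌋ = 72
descent: ρ → (40,40,-23)  [lands on river]
river: ρ → (-23,52,28)
river: ρ → (28,60,-15)
river: ρ → (-15,60,28)
river: ρ → (28,52,-23)
river: ρ → (-23,40,40)
ρ-cycle length = 6 (tail of 1 descent step not counted)

6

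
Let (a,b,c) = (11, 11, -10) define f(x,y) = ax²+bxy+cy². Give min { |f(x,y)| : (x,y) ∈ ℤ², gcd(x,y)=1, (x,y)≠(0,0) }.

river: ρ → (-10,9,12)
river: ρ → (12,15,-7)
river: ρ → (-7,13,14)
river: ρ → (14,15,-6)
river: ρ → (-6,21,5)
river: ρ → (5,19,-10)
river: ρ → (-10,21,3)
river: ρ → (3,21,-10)
river: ρ → (-10,19,5)
river: ρ → (5,21,-6)
river: ρ → (-6,15,14)
river: ρ → (14,13,-7)
river: ρ → (-7,15,12)
river: ρ → (12,9,-10)
river: ρ → (-10,11,11)
river: ρ → (11,11,-10)
closes: descent 0, river 16
min |a| on river = 3

3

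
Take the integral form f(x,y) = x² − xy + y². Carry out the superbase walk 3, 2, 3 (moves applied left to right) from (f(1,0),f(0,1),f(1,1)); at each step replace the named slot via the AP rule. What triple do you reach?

start (1,1,1) = (f(1,0),f(0,1),f(1,1))
replace slot 3: 2·(1+1) − 1 = 3 → (1,1,3)
replace slot 2: 2·(1+3) − 1 = 7 → (1,7,3)
replace slot 3: 2·(1+7) − 3 = 13 → (1,7,13)

1,7,13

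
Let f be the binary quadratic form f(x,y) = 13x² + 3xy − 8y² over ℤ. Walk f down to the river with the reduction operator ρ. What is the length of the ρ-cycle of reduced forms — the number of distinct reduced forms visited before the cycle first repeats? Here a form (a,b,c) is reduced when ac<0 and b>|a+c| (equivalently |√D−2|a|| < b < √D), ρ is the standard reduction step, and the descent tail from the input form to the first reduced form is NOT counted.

D = 425, ⌊√D⌋ = 20
descent: ρ → (-8,13,8)  [lands on river]
river: ρ → (8,19,-2)
river: ρ → (-2,17,17)
river: ρ → (17,17,-2)
river: ρ → (-2,19,8)
river: ρ → (8,13,-8)
river: ρ → (-8,19,2)
river: ρ → (2,17,-17)
river: ρ → (-17,17,2)
river: ρ → (2,19,-8)
ρ-cycle length = 10 (tail of 1 descent step not counted)

10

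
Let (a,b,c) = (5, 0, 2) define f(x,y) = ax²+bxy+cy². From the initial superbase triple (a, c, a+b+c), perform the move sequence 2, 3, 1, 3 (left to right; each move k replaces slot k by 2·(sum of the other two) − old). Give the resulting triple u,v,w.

start (5,2,7) = (f(1,0),f(0,1),f(1,1))
replace slot 2: 2·(5+7) − 2 = 22 → (5,22,7)
replace slot 3: 2·(5+22) − 7 = 47 → (5,22,47)
replace slot 1: 2·(22+47) − 5 = 133 → (133,22,47)
replace slot 3: 2·(133+22) − 47 = 263 → (133,22,263)

133,22,263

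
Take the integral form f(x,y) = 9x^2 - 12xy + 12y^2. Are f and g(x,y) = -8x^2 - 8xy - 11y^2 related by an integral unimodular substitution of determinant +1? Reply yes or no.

D₁ = -288, D₂ = -288
f: translate: b→6 (≡-12 mod 18), so (9,-12,12)→(9,6,9)
f: reduced (well bottom): (9,6,9) with a≤c, −a<b≤a
g is negative-definite; reduce −g:
−g: reduced (well bottom): (8,8,11) with a≤c, −a<b≤a
flip sign back: reduced form of g is (-8,-8,-11)
reduced forms (9, 6, 9) vs (-8, -8, -11) ⇒ inequivalent

no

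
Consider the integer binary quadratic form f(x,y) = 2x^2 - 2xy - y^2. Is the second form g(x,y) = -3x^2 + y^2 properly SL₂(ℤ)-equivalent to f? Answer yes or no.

D₁ = 12, D₂ = 12
river cycle of f (length 2): (-1, 2, 2), (2, 2, -1)
river cycle of g (length 2): (1, 2, -2), (-2, 2, 1)
cycles differ ⇒ inequivalent

no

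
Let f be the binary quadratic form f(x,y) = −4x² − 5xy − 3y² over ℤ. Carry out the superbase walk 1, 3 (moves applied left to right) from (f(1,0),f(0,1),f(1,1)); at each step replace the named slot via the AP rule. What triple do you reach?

start (-4,-3,-12) = (f(1,0),f(0,1),f(1,1))
replace slot 1: 2·((-3)+(-12)) − (-4) = -26 → (-26,-3,-12)
replace slot 3: 2·((-26)+(-3)) − (-12) = -46 → (-26,-3,-46)

-26,-3,-46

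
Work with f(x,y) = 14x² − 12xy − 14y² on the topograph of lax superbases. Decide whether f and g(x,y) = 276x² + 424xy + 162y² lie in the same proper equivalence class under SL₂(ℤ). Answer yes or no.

D₁ = 928, D₂ = 928
river cycle of f (length 14): (-14, 12, 14), (14, 16, -12), (-12, 8, 18), (18, 28, -2), (-2, 28, 18), (18, 8, -12), (-12, 16, 14), (14, 12, -14), (-14, 16, 12), (12, 8, -18), … (4 more)
river cycle of g (length 14): (14, 16, -12), (-12, 8, 18), (18, 28, -2), (-2, 28, 18), (18, 8, -12), (-12, 16, 14), (14, 12, -14), (-14, 16, 12), (12, 8, -18), (-18, 28, 2), … (4 more)
cycles coincide ⇒ equivalent

yes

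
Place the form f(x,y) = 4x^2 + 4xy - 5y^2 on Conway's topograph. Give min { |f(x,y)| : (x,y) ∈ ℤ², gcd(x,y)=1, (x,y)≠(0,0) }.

river: ρ → (-5,6,3)
river: ρ → (3,6,-5)
river: ρ → (-5,4,4)
river: ρ → (4,4,-5)
closes: descent 0, river 4
min |a| on river = 3

3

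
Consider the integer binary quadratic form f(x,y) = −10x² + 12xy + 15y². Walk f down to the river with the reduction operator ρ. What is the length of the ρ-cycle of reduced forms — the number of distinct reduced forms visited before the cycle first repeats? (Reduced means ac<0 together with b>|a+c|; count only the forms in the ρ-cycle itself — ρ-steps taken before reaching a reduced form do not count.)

D = 744, ⌊√D⌋ = 27
river: ρ → (15,18,-7)
river: ρ → (-7,24,6)
river: ρ → (6,24,-7)
river: ρ → (-7,18,15)
river: ρ → (15,12,-10)
river: ρ → (-10,8,17)
river: ρ → (17,26,-1)
river: ρ → (-1,26,17)
river: ρ → (17,8,-10)
river: ρ → (-10,12,15)
ρ-cycle length = 10 (tail of 0 descent steps not counted)

10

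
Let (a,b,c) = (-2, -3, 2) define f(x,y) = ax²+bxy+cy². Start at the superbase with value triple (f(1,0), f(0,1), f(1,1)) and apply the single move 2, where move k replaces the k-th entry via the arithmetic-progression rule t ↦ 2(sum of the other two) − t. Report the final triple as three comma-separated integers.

start (-2,2,-3) = (f(1,0),f(0,1),f(1,1))
replace slot 2: 2·((-2)+(-3)) − 2 = -12 → (-2,-12,-3)

-2,-12,-3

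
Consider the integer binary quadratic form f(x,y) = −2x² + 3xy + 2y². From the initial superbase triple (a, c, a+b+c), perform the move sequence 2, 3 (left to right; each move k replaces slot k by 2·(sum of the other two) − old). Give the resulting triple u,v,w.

start (-2,2,3) = (f(1,0),f(0,1),f(1,1))
replace slot 2: 2·((-2)+3) − 2 = 0 → (-2,0,3)
replace slot 3: 2·((-2)+0) − 3 = -7 → (-2,0,-7)

-2,0,-7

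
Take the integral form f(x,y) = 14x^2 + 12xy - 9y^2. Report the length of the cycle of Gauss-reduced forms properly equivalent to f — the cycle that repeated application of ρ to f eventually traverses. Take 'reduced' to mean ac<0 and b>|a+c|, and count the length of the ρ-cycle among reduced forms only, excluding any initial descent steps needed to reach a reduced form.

D = 648, ⌊√D⌋ = 25
river: ρ → (-9,24,2)
river: ρ → (2,24,-9)
river: ρ → (-9,12,14)
river: ρ → (14,16,-7)
river: ρ → (-7,12,18)
river: ρ → (18,24,-1)
river: ρ → (-1,24,18)
river: ρ → (18,12,-7)
river: ρ → (-7,16,14)
river: ρ → (14,12,-9)
ρ-cycle length = 10 (tail of 0 descent steps not counted)

10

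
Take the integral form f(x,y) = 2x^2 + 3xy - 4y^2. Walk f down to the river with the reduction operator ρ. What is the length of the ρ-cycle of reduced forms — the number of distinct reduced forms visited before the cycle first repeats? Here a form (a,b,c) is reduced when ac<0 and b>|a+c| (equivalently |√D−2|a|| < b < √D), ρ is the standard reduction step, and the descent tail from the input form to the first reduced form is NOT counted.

D = 41, ⌊√D⌋ = 6
river: ρ → (-4,5,1)
river: ρ → (1,5,-4)
river: ρ → (-4,3,2)
river: ρ → (2,5,-2)
river: ρ → (-2,3,4)
river: ρ → (4,5,-1)
river: ρ → (-1,5,4)
river: ρ → (4,3,-2)
river: ρ → (-2,5,2)
river: ρ → (2,3,-4)
ρ-cycle length = 10 (tail of 0 descent steps not counted)

10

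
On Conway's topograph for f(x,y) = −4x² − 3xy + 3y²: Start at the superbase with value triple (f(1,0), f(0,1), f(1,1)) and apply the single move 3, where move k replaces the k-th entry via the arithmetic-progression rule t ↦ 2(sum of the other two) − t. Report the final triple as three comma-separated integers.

start (-4,3,-4) = (f(1,0),f(0,1),f(1,1))
replace slot 3: 2·((-4)+3) − (-4) = 2 → (-4,3,2)

-4,3,2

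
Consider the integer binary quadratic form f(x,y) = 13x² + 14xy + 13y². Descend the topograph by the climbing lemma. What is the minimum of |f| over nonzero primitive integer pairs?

translate: b→-12 (≡14 mod 26), so (13,14,13)→(13,-12,12)
flip: (13,-12,12)→(12,12,13)
reduced (well bottom): (12,12,13) with a≤c, −a<b≤a
well minimum = a = 12

12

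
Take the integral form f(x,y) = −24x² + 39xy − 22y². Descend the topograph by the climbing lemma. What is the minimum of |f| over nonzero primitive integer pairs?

translate: b→9 (≡-39 mod 48), so (24,-39,22)→(24,9,7)
flip: (24,9,7)→(7,-9,24)
translate: b→5 (≡-9 mod 14), so (7,-9,24)→(7,5,22)
reduced (well bottom): (7,5,22) with a≤c, −a<b≤a
well minimum |f| = |-7| = 7 (negative-definite)

7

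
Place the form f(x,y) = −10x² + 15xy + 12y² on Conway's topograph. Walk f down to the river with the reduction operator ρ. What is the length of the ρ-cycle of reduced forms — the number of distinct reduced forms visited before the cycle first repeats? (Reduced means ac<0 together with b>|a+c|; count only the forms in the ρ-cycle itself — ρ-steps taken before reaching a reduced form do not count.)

D = 705, ⌊√D⌋ = 26
river: ρ → (12,9,-13)
river: ρ → (-13,17,8)
river: ρ → (8,15,-15)
river: ρ → (-15,15,8)
river: ρ → (8,17,-13)
river: ρ → (-13,9,12)
river: ρ → (12,15,-10)
river: ρ → (-10,25,2)
river: ρ → (2,23,-22)
river: ρ → (-22,21,3)
river: ρ → (3,21,-22)
river: ρ → (-22,23,2)
river: ρ → (2,25,-10)
river: ρ → (-10,15,12)
ρ-cycle length = 14 (tail of 0 descent steps not counted)

14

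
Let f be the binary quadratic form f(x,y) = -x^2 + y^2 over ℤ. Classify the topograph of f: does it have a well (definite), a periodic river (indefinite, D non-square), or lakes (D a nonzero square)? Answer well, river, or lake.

D = b²−4ac = 0² − 4·(-1)·1 = 4
D = 2² is a perfect square ⇒ form factors over ℤ ⇒ lakes

lake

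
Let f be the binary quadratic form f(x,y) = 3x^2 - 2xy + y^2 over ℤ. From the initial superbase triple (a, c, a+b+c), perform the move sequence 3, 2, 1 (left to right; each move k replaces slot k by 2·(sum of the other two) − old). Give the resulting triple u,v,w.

start (3,1,2) = (f(1,0),f(0,1),f(1,1))
replace slot 3: 2·(3+1) − 2 = 6 → (3,1,6)
replace slot 2: 2·(3+6) − 1 = 17 → (3,17,6)
replace slot 1: 2·(17+6) − 3 = 43 → (43,17,6)

43,17,6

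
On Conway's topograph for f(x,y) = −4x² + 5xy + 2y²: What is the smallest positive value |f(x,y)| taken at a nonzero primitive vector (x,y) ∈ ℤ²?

river: ρ → (2,7,-1)
river: ρ → (-1,7,2)
river: ρ → (2,5,-4)
river: ρ → (-4,3,3)
river: ρ → (3,3,-4)
river: ρ → (-4,5,2)
closes: descent 0, river 6
min |a| on river = 1

1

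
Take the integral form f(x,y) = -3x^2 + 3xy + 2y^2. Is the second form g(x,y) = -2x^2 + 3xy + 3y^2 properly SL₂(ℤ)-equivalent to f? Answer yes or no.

D₁ = 33, D₂ = 33
river cycle of f (length 4): (2, 5, -1), (-1, 5, 2), (2, 3, -3), (-3, 3, 2)
river cycle of g (length 4): (3, 3, -2), (-2, 5, 1), (1, 5, -2), (-2, 3, 3)
cycles differ ⇒ inequivalent

no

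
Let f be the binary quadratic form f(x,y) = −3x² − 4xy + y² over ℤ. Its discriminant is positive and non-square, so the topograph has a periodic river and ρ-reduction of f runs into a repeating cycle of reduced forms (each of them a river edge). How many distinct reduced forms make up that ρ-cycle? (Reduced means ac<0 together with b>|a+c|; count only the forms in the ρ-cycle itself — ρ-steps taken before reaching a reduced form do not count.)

D = 28, ⌊√D⌋ = 5
descent: ρ → (1,4,-3)  [lands on river]
river: ρ → (-3,2,2)
river: ρ → (2,2,-3)
river: ρ → (-3,4,1)
ρ-cycle length = 4 (tail of 1 descent step not counted)

4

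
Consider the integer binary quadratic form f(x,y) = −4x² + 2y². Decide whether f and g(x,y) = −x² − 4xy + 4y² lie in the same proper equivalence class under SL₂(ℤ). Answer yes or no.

D₁ = 32, D₂ = 32
river cycle of f (length 2): (2, 4, -2), (-2, 4, 2)
river cycle of g (length 2): (4, 4, -1), (-1, 4, 4)
cycles differ ⇒ inequivalent

no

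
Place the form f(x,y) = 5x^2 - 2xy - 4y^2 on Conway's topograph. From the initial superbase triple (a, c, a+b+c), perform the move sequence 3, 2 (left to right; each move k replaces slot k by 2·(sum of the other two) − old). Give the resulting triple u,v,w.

start (5,-4,-1) = (f(1,0),f(0,1),f(1,1))
replace slot 3: 2·(5+(-4)) − (-1) = 3 → (5,-4,3)
replace slot 2: 2·(5+3) − (-4) = 20 → (5,20,3)

5,20,3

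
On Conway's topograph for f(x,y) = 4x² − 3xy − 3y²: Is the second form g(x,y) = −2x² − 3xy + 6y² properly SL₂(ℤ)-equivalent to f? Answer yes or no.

D₁ = 57, D₂ = 57
river cycle of f (length 6): (-3, 3, 4), (4, 5, -2), (-2, 7, 1), (1, 7, -2), (-2, 5, 4), (4, 3, -3)
river cycle of g (length 6): (-2, 5, 4), (4, 3, -3), (-3, 3, 4), (4, 5, -2), (-2, 7, 1), (1, 7, -2)
cycles coincide ⇒ equivalent

yes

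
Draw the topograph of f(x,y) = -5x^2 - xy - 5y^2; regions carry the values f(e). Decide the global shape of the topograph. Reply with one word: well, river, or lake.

D = b²−4ac = (-1)² − 4·(-5)·(-5) = -99
D < 0 ⇒ definite ⇒ every region one sign ⇒ single well

well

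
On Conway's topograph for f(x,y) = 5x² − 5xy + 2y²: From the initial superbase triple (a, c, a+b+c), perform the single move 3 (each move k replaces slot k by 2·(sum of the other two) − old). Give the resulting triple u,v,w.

start (5,2,2) = (f(1,0),f(0,1),f(1,1))
replace slot 3: 2·(5+2) − 2 = 12 → (5,2,12)

5,2,12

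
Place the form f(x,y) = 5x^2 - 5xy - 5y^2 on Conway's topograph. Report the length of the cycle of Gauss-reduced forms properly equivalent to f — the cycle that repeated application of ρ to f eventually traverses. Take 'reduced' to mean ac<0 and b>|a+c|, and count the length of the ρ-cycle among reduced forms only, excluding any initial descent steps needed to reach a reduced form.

D = 125, ⌊√D⌋ = 11
descent: ρ → (-5,5,5)  [lands on river]
river: ρ → (5,5,-5)
ρ-cycle length = 2 (tail of 1 descent step not counted)

2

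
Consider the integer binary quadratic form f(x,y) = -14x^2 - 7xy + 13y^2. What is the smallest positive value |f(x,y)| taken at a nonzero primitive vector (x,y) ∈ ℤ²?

descent: ρ → (13,7,-14)  [lands on river]
river: ρ → (-14,21,6)
river: ρ → (6,27,-2)
river: ρ → (-2,25,19)
river: ρ → (19,13,-8)
river: ρ → (-8,19,13)
closes: descent 1, river 6
min |a| on river = 2

2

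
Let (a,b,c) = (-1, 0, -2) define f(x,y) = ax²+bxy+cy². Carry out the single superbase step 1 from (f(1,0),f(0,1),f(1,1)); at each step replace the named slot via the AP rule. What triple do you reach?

start (-1,-2,-3) = (f(1,0),f(0,1),f(1,1))
replace slot 1: 2·((-2)+(-3)) − (-1) = -9 → (-9,-2,-3)

-9,-2,-3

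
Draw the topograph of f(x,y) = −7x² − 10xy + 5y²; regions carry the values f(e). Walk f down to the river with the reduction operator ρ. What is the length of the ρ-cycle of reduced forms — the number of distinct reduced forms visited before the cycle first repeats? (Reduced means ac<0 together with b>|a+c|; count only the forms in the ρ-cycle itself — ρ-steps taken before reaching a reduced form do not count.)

D = 240, ⌊√D⌋ = 15
descent: ρ → (5,10,-7)  [lands on river]
river: ρ → (-7,4,8)
river: ρ → (8,12,-3)
river: ρ → (-3,12,8)
river: ρ → (8,4,-7)
river: ρ → (-7,10,5)
ρ-cycle length = 6 (tail of 1 descent step not counted)

6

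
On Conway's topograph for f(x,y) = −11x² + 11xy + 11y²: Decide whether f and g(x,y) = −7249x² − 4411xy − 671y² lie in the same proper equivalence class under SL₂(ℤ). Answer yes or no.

D₁ = 605, D₂ = 605
river cycle of f (length 2): (11, 11, -11), (-11, 11, 11)
river cycle of g (length 2): (-11, 11, 11), (11, 11, -11)
cycles coincide ⇒ equivalent

yes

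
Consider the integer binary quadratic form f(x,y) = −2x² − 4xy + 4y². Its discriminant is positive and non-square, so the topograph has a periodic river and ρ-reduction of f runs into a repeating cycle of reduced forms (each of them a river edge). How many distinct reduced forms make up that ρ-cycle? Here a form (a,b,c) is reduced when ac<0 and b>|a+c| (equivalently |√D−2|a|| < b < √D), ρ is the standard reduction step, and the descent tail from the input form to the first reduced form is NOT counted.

D = 48, ⌊√D⌋ = 6
descent: ρ → (4,4,-2)  [lands on river]
river: ρ → (-2,4,4)
ρ-cycle length = 2 (tail of 1 descent step not counted)

2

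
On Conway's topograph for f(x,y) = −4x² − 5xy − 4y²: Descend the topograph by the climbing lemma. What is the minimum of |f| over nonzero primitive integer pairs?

translate: b→-3 (≡5 mod 8), so (4,5,4)→(4,-3,3)
flip: (4,-3,3)→(3,3,4)
reduced (well bottom): (3,3,4) with a≤c, −a<b≤a
well minimum |f| = |-3| = 3 (negative-definite)

3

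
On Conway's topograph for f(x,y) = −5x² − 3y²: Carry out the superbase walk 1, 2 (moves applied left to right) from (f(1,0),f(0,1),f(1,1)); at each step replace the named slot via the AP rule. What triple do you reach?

start (-5,-3,-8) = (f(1,0),f(0,1),f(1,1))
replace slot 1: 2·((-3)+(-8)) − (-5) = -17 → (-17,-3,-8)
replace slot 2: 2·((-17)+(-8)) − (-3) = -47 → (-17,-47,-8)

-17,-47,-8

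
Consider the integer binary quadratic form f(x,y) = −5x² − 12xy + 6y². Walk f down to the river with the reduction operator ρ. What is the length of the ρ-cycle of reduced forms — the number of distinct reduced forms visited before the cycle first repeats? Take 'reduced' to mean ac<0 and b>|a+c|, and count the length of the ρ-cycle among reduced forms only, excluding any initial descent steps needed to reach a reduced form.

D = 264, ⌊√D⌋ = 16
descent: ρ → (6,12,-5)  [lands on river]
river: ρ → (-5,8,10)
river: ρ → (10,12,-3)
river: ρ → (-3,12,10)
river: ρ → (10,8,-5)
river: ρ → (-5,12,6)
ρ-cycle length = 6 (tail of 1 descent step not counted)

6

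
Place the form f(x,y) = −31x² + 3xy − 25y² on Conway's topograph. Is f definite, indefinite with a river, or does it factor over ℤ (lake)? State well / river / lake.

D = b²−4ac = 3² − 4·(-31)·(-25) = -3091
D < 0 ⇒ definite ⇒ every region one sign ⇒ single well

well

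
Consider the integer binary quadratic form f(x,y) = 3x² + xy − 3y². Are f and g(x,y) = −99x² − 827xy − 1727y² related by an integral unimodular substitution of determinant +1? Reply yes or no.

D₁ = 37, D₂ = 37
river cycle of f (length 6): (-3, 5, 1), (1, 5, -3), (-3, 1, 3), (3, 5, -1), (-1, 5, 3), (3, 1, -3)
river cycle of g (length 6): (-3, 5, 1), (1, 5, -3), (-3, 1, 3), (3, 5, -1), (-1, 5, 3), (3, 1, -3)
cycles coincide ⇒ equivalent

yes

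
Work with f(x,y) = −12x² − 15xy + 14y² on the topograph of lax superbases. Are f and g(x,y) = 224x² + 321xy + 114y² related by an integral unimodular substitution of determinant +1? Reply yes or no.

D₁ = 897, D₂ = 897
river cycle of f (length 10): (14, 15, -12), (-12, 9, 17), (17, 25, -4), (-4, 23, 23), (23, 23, -4), (-4, 25, 17), (17, 9, -12), (-12, 15, 14), (14, 13, -13), (-13, 13, 14)
river cycle of g (length 10): (17, 25, -4), (-4, 23, 23), (23, 23, -4), (-4, 25, 17), (17, 9, -12), (-12, 15, 14), (14, 13, -13), (-13, 13, 14), (14, 15, -12), (-12, 9, 17)
cycles coincide ⇒ equivalent

yes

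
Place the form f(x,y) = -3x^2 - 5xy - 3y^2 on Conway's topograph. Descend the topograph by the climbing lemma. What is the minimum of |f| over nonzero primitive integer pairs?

translate: b→-1 (≡5 mod 6), so (3,5,3)→(3,-1,1)
flip: (3,-1,1)→(1,1,3)
reduced (well bottom): (1,1,3) with a≤c, −a<b≤a
well minimum |f| = |-1| = 1 (negative-definite)

1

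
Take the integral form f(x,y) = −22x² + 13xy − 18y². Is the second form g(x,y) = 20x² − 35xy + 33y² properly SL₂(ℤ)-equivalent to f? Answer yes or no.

D₁ = -1415, D₂ = -1415
f is negative-definite; reduce −f:
−f: flip: (22,-13,18)→(18,13,22)
−f: reduced (well bottom): (18,13,22) with a≤c, −a<b≤a
flip sign back: reduced form of f is (-18,-13,-22)
g: translate: b→5 (≡-35 mod 40), so (20,-35,33)→(20,5,18)
g: flip: (20,5,18)→(18,-5,20)
g: reduced (well bottom): (18,-5,20) with a≤c, −a<b≤a
reduced forms (-18, -13, -22) vs (18, -5, 20) ⇒ inequivalent

no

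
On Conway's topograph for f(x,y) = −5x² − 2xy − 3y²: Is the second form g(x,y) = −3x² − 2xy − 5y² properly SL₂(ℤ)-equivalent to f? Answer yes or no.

D₁ = -56, D₂ = -56
f is negative-definite; reduce −f:
−f: flip: (5,2,3)→(3,-2,5)
−f: reduced (well bottom): (3,-2,5) with a≤c, −a<b≤a
flip sign back: reduced form of f is (-3,2,-5)
g is negative-definite; reduce −g:
−g: reduced (well bottom): (3,2,5) with a≤c, −a<b≤a
flip sign back: reduced form of g is (-3,-2,-5)
reduced forms (-3, 2, -5) vs (-3, -2, -5) ⇒ inequivalent

no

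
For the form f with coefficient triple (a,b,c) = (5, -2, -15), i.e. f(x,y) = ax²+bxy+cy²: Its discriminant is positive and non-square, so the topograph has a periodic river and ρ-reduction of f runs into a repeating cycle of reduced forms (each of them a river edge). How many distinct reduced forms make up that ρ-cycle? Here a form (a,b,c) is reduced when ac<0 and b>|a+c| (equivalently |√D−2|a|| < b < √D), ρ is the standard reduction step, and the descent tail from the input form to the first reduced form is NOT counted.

D = 304, ⌊√D⌋ = 17
descent: ρ → (-15,2,5)
descent: ρ → (5,8,-12)  [lands on river]
river: ρ → (-12,16,1)
river: ρ → (1,16,-12)
river: ρ → (-12,8,5)
river: ρ → (5,12,-8)
river: ρ → (-8,4,9)
river: ρ → (9,14,-3)
river: ρ → (-3,16,4)
river: ρ → (4,16,-3)
river: ρ → (-3,14,9)
river: ρ → (9,4,-8)
river: ρ → (-8,12,5)
ρ-cycle length = 12 (tail of 2 descent steps not counted)

12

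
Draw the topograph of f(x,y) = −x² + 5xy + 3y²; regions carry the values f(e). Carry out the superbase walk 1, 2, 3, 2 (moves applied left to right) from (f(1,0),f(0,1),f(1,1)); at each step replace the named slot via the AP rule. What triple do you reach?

start (-1,3,7) = (f(1,0),f(0,1),f(1,1))
replace slot 1: 2·(3+7) − (-1) = 21 → (21,3,7)
replace slot 2: 2·(21+7) − 3 = 53 → (21,53,7)
replace slot 3: 2·(21+53) − 7 = 141 → (21,53,141)
replace slot 2: 2·(21+141) − 53 = 271 → (21,271,141)

21,271,141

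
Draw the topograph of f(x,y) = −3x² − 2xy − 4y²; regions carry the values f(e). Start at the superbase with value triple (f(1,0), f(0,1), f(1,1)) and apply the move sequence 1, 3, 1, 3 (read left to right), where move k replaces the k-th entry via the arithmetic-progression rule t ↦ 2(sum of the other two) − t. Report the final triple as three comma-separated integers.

start (-3,-4,-9) = (f(1,0),f(0,1),f(1,1))
replace slot 1: 2·((-4)+(-9)) − (-3) = -23 → (-23,-4,-9)
replace slot 3: 2·((-23)+(-4)) − (-9) = -45 → (-23,-4,-45)
replace slot 1: 2·((-4)+(-45)) − (-23) = -75 → (-75,-4,-45)
replace slot 3: 2·((-75)+(-4)) − (-45) = -113 → (-75,-4,-113)

-75,-4,-113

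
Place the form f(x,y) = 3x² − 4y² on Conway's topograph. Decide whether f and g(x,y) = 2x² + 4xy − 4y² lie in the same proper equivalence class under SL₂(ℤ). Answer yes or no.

D₁ = 48, D₂ = 48
river cycle of f (length 2): (3, 6, -1), (-1, 6, 3)
river cycle of g (length 2): (-4, 4, 2), (2, 4, -4)
cycles differ ⇒ inequivalent

no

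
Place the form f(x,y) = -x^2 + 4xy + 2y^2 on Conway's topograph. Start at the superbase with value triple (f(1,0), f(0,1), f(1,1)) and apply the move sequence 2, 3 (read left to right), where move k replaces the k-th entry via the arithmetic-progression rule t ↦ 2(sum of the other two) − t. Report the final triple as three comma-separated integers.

start (-1,2,5) = (f(1,0),f(0,1),f(1,1))
replace slot 2: 2·((-1)+5) − 2 = 6 → (-1,6,5)
replace slot 3: 2·((-1)+6) − 5 = 5 → (-1,6,5)

-1,6,5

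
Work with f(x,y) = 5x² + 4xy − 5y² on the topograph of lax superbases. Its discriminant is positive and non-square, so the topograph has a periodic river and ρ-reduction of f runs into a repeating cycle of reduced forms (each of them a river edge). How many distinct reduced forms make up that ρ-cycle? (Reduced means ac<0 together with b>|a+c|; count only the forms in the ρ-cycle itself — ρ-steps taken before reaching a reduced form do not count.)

D = 116, ⌊√D⌋ = 10
river: ρ → (-5,6,4)
river: ρ → (4,10,-1)
river: ρ → (-1,10,4)
river: ρ → (4,6,-5)
river: ρ → (-5,4,5)
river: ρ → (5,6,-4)
river: ρ → (-4,10,1)
river: ρ → (1,10,-4)
river: ρ → (-4,6,5)
river: ρ → (5,4,-5)
ρ-cycle length = 10 (tail of 0 descent steps not counted)

10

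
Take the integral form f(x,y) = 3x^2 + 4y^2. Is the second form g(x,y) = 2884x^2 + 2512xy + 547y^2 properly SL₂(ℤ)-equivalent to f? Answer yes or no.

D₁ = -48, D₂ = -48
f: reduced (well bottom): (3,0,4) with a≤c, −a<b≤a
g: flip: (2884,2512,547)→(547,-2512,2884)
g: translate: b→-324 (≡-2512 mod 1094), so (547,-2512,2884)→(547,-324,48)
g: flip: (547,-324,48)→(48,324,547)
g: translate: b→36 (≡324 mod 96), so (48,324,547)→(48,36,7)
g: flip: (48,36,7)→(7,-36,48)
g: translate: b→6 (≡-36 mod 14), so (7,-36,48)→(7,6,3)
g: flip: (7,6,3)→(3,-6,7)
g: translate: b→0 (≡-6 mod 6), so (3,-6,7)→(3,0,4)
g: reduced (well bottom): (3,0,4) with a≤c, −a<b≤a
reduced forms (3, 0, 4) vs (3, 0, 4) ⇒ equivalent

yes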